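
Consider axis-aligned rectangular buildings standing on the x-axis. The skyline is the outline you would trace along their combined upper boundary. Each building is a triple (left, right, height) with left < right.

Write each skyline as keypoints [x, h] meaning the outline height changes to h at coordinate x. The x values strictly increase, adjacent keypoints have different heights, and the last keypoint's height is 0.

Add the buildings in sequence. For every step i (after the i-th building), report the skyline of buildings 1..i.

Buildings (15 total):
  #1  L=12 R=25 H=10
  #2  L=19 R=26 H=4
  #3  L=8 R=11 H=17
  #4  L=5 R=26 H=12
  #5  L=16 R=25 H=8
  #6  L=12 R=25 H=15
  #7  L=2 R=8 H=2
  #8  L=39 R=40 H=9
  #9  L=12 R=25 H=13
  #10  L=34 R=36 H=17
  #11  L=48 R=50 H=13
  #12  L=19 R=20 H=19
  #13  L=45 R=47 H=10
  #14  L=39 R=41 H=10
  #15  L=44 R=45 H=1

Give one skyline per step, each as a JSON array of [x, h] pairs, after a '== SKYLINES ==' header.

== SKYLINES ==
[[12,10],[25,0]]
[[12,10],[25,4],[26,0]]
[[8,17],[11,0],[12,10],[25,4],[26,0]]
[[5,12],[8,17],[11,12],[26,0]]
[[5,12],[8,17],[11,12],[26,0]]
[[5,12],[8,17],[11,12],[12,15],[25,12],[26,0]]
[[2,2],[5,12],[8,17],[11,12],[12,15],[25,12],[26,0]]
[[2,2],[5,12],[8,17],[11,12],[12,15],[25,12],[26,0],[39,9],[40,0]]
[[2,2],[5,12],[8,17],[11,12],[12,15],[25,12],[26,0],[39,9],[40,0]]
[[2,2],[5,12],[8,17],[11,12],[12,15],[25,12],[26,0],[34,17],[36,0],[39,9],[40,0]]
[[2,2],[5,12],[8,17],[11,12],[12,15],[25,12],[26,0],[34,17],[36,0],[39,9],[40,0],[48,13],[50,0]]
[[2,2],[5,12],[8,17],[11,12],[12,15],[19,19],[20,15],[25,12],[26,0],[34,17],[36,0],[39,9],[40,0],[48,13],[50,0]]
[[2,2],[5,12],[8,17],[11,12],[12,15],[19,19],[20,15],[25,12],[26,0],[34,17],[36,0],[39,9],[40,0],[45,10],[47,0],[48,13],[50,0]]
[[2,2],[5,12],[8,17],[11,12],[12,15],[19,19],[20,15],[25,12],[26,0],[34,17],[36,0],[39,10],[41,0],[45,10],[47,0],[48,13],[50,0]]
[[2,2],[5,12],[8,17],[11,12],[12,15],[19,19],[20,15],[25,12],[26,0],[34,17],[36,0],[39,10],[41,0],[44,1],[45,10],[47,0],[48,13],[50,0]]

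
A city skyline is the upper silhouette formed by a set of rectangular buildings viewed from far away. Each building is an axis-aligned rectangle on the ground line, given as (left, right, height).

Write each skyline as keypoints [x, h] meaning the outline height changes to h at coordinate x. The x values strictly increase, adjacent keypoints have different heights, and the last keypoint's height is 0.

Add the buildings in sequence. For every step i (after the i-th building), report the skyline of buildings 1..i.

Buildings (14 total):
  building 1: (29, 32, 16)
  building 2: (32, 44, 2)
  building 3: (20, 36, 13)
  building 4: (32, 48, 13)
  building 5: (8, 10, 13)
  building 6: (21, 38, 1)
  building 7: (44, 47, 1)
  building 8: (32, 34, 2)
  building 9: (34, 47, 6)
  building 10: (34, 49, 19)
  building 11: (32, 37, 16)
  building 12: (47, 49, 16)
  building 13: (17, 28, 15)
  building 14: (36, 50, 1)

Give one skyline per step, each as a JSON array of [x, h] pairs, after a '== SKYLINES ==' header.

== SKYLINES ==
[[29,16],[32,0]]
[[29,16],[32,2],[44,0]]
[[20,13],[29,16],[32,13],[36,2],[44,0]]
[[20,13],[29,16],[32,13],[48,0]]
[[8,13],[10,0],[20,13],[29,16],[32,13],[48,0]]
[[8,13],[10,0],[20,13],[29,16],[32,13],[48,0]]
[[8,13],[10,0],[20,13],[29,16],[32,13],[48,0]]
[[8,13],[10,0],[20,13],[29,16],[32,13],[48,0]]
[[8,13],[10,0],[20,13],[29,16],[32,13],[48,0]]
[[8,13],[10,0],[20,13],[29,16],[32,13],[34,19],[49,0]]
[[8,13],[10,0],[20,13],[29,16],[34,19],[49,0]]
[[8,13],[10,0],[20,13],[29,16],[34,19],[49,0]]
[[8,13],[10,0],[17,15],[28,13],[29,16],[34,19],[49,0]]
[[8,13],[10,0],[17,15],[28,13],[29,16],[34,19],[49,1],[50,0]]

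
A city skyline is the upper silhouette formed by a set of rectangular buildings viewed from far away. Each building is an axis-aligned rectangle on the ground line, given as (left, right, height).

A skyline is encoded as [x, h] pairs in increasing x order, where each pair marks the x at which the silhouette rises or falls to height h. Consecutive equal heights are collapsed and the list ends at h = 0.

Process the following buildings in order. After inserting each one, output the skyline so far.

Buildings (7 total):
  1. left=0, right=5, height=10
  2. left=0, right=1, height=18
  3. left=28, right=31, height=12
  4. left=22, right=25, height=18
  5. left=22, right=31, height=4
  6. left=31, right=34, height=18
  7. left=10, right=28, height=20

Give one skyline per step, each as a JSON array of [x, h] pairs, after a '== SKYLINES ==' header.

== SKYLINES ==
[[0,10],[5,0]]
[[0,18],[1,10],[5,0]]
[[0,18],[1,10],[5,0],[28,12],[31,0]]
[[0,18],[1,10],[5,0],[22,18],[25,0],[28,12],[31,0]]
[[0,18],[1,10],[5,0],[22,18],[25,4],[28,12],[31,0]]
[[0,18],[1,10],[5,0],[22,18],[25,4],[28,12],[31,18],[34,0]]
[[0,18],[1,10],[5,0],[10,20],[28,12],[31,18],[34,0]]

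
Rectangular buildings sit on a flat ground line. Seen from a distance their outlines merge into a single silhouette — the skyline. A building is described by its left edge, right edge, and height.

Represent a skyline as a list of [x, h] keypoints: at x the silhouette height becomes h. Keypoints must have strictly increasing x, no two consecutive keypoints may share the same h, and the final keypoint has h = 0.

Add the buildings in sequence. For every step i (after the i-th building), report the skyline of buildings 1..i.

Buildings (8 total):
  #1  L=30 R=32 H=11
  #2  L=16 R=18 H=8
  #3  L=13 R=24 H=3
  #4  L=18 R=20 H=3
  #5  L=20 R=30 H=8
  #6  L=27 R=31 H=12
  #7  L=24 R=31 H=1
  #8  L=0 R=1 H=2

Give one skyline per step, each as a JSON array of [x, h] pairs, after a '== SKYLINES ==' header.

== SKYLINES ==
[[30,11],[32,0]]
[[16,8],[18,0],[30,11],[32,0]]
[[13,3],[16,8],[18,3],[24,0],[30,11],[32,0]]
[[13,3],[16,8],[18,3],[24,0],[30,11],[32,0]]
[[13,3],[16,8],[18,3],[20,8],[30,11],[32,0]]
[[13,3],[16,8],[18,3],[20,8],[27,12],[31,11],[32,0]]
[[13,3],[16,8],[18,3],[20,8],[27,12],[31,11],[32,0]]
[[0,2],[1,0],[13,3],[16,8],[18,3],[20,8],[27,12],[31,11],[32,0]]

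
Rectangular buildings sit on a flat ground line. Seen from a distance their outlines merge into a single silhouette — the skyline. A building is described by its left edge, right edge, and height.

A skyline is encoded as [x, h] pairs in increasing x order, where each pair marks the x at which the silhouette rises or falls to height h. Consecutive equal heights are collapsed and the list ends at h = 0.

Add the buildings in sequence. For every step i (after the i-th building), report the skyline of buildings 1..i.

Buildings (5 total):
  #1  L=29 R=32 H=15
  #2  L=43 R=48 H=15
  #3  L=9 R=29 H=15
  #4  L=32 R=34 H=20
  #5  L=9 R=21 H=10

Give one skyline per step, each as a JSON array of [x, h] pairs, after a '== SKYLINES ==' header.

== SKYLINES ==
[[29,15],[32,0]]
[[29,15],[32,0],[43,15],[48,0]]
[[9,15],[32,0],[43,15],[48,0]]
[[9,15],[32,20],[34,0],[43,15],[48,0]]
[[9,15],[32,20],[34,0],[43,15],[48,0]]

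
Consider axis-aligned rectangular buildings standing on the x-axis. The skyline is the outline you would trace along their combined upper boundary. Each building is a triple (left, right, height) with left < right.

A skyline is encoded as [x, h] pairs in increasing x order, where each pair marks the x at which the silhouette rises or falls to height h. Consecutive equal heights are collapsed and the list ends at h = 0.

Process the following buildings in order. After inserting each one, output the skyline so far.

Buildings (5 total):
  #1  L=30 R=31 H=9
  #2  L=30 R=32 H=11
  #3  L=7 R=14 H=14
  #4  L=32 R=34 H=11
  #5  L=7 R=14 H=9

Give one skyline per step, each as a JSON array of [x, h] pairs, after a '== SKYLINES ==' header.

== SKYLINES ==
[[30,9],[31,0]]
[[30,11],[32,0]]
[[7,14],[14,0],[30,11],[32,0]]
[[7,14],[14,0],[30,11],[34,0]]
[[7,14],[14,0],[30,11],[34,0]]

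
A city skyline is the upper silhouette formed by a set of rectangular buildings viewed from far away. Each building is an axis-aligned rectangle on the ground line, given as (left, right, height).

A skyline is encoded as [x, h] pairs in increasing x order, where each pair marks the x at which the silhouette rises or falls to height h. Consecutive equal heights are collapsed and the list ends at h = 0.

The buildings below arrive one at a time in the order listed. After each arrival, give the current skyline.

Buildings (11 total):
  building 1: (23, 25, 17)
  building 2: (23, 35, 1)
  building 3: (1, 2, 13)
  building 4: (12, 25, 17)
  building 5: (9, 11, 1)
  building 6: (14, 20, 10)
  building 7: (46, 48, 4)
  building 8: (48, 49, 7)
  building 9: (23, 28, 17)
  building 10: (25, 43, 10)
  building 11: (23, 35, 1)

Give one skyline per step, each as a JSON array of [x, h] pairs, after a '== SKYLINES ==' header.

== SKYLINES ==
[[23,17],[25,0]]
[[23,17],[25,1],[35,0]]
[[1,13],[2,0],[23,17],[25,1],[35,0]]
[[1,13],[2,0],[12,17],[25,1],[35,0]]
[[1,13],[2,0],[9,1],[11,0],[12,17],[25,1],[35,0]]
[[1,13],[2,0],[9,1],[11,0],[12,17],[25,1],[35,0]]
[[1,13],[2,0],[9,1],[11,0],[12,17],[25,1],[35,0],[46,4],[48,0]]
[[1,13],[2,0],[9,1],[11,0],[12,17],[25,1],[35,0],[46,4],[48,7],[49,0]]
[[1,13],[2,0],[9,1],[11,0],[12,17],[28,1],[35,0],[46,4],[48,7],[49,0]]
[[1,13],[2,0],[9,1],[11,0],[12,17],[28,10],[43,0],[46,4],[48,7],[49,0]]
[[1,13],[2,0],[9,1],[11,0],[12,17],[28,10],[43,0],[46,4],[48,7],[49,0]]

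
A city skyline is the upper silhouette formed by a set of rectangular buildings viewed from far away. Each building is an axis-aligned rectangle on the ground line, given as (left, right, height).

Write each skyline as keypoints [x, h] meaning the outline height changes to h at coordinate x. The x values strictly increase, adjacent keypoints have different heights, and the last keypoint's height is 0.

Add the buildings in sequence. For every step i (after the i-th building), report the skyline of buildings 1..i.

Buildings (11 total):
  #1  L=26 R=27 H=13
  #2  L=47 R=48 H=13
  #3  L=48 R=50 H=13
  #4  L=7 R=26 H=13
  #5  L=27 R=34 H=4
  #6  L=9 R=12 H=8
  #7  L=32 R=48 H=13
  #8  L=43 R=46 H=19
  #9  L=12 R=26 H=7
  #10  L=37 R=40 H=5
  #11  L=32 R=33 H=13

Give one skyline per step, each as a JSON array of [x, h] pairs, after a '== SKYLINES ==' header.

== SKYLINES ==
[[26,13],[27,0]]
[[26,13],[27,0],[47,13],[48,0]]
[[26,13],[27,0],[47,13],[50,0]]
[[7,13],[27,0],[47,13],[50,0]]
[[7,13],[27,4],[34,0],[47,13],[50,0]]
[[7,13],[27,4],[34,0],[47,13],[50,0]]
[[7,13],[27,4],[32,13],[50,0]]
[[7,13],[27,4],[32,13],[43,19],[46,13],[50,0]]
[[7,13],[27,4],[32,13],[43,19],[46,13],[50,0]]
[[7,13],[27,4],[32,13],[43,19],[46,13],[50,0]]
[[7,13],[27,4],[32,13],[43,19],[46,13],[50,0]]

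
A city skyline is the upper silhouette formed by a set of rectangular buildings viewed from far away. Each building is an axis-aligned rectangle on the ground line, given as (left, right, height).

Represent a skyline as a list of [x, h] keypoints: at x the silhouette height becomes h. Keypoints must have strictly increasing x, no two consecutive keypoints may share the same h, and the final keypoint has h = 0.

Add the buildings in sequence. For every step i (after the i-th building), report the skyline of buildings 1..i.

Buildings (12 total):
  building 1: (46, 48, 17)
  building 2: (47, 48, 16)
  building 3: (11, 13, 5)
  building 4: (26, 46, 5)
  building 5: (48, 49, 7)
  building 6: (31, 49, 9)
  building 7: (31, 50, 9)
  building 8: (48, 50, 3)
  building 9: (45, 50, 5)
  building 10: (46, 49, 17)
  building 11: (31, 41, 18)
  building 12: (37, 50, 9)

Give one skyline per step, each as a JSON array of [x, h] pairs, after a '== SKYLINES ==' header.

== SKYLINES ==
[[46,17],[48,0]]
[[46,17],[48,0]]
[[11,5],[13,0],[46,17],[48,0]]
[[11,5],[13,0],[26,5],[46,17],[48,0]]
[[11,5],[13,0],[26,5],[46,17],[48,7],[49,0]]
[[11,5],[13,0],[26,5],[31,9],[46,17],[48,9],[49,0]]
[[11,5],[13,0],[26,5],[31,9],[46,17],[48,9],[50,0]]
[[11,5],[13,0],[26,5],[31,9],[46,17],[48,9],[50,0]]
[[11,5],[13,0],[26,5],[31,9],[46,17],[48,9],[50,0]]
[[11,5],[13,0],[26,5],[31,9],[46,17],[49,9],[50,0]]
[[11,5],[13,0],[26,5],[31,18],[41,9],[46,17],[49,9],[50,0]]
[[11,5],[13,0],[26,5],[31,18],[41,9],[46,17],[49,9],[50,0]]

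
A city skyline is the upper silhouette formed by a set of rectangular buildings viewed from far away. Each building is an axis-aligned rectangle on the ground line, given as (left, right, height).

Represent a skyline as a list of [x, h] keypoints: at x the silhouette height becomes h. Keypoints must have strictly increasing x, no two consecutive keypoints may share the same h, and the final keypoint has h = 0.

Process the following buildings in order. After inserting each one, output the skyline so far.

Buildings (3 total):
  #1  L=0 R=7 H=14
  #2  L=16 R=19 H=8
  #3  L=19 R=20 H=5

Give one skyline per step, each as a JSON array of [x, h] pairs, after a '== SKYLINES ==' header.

== SKYLINES ==
[[0,14],[7,0]]
[[0,14],[7,0],[16,8],[19,0]]
[[0,14],[7,0],[16,8],[19,5],[20,0]]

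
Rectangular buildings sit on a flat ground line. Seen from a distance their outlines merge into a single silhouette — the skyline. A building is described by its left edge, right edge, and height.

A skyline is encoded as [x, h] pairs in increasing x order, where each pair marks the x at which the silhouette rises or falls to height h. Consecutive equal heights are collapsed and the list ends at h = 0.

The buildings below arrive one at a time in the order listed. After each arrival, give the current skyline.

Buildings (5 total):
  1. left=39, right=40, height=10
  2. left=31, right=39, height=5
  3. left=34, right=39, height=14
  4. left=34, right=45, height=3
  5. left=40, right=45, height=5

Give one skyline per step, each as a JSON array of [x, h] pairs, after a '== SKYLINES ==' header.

== SKYLINES ==
[[39,10],[40,0]]
[[31,5],[39,10],[40,0]]
[[31,5],[34,14],[39,10],[40,0]]
[[31,5],[34,14],[39,10],[40,3],[45,0]]
[[31,5],[34,14],[39,10],[40,5],[45,0]]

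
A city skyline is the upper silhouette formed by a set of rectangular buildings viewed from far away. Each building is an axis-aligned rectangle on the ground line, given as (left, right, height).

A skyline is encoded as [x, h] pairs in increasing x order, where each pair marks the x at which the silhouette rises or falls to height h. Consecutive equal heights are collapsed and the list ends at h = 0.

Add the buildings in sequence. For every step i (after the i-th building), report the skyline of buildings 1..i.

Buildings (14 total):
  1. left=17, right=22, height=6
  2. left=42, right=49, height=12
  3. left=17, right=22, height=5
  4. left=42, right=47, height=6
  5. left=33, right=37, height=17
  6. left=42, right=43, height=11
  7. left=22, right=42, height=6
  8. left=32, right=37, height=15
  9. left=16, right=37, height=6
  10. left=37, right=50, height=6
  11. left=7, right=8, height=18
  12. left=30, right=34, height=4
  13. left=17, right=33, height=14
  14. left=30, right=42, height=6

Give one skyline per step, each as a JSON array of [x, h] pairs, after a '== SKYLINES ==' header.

== SKYLINES ==
[[17,6],[22,0]]
[[17,6],[22,0],[42,12],[49,0]]
[[17,6],[22,0],[42,12],[49,0]]
[[17,6],[22,0],[42,12],[49,0]]
[[17,6],[22,0],[33,17],[37,0],[42,12],[49,0]]
[[17,6],[22,0],[33,17],[37,0],[42,12],[49,0]]
[[17,6],[33,17],[37,6],[42,12],[49,0]]
[[17,6],[32,15],[33,17],[37,6],[42,12],[49,0]]
[[16,6],[32,15],[33,17],[37,6],[42,12],[49,0]]
[[16,6],[32,15],[33,17],[37,6],[42,12],[49,6],[50,0]]
[[7,18],[8,0],[16,6],[32,15],[33,17],[37,6],[42,12],[49,6],[50,0]]
[[7,18],[8,0],[16,6],[32,15],[33,17],[37,6],[42,12],[49,6],[50,0]]
[[7,18],[8,0],[16,6],[17,14],[32,15],[33,17],[37,6],[42,12],[49,6],[50,0]]
[[7,18],[8,0],[16,6],[17,14],[32,15],[33,17],[37,6],[42,12],[49,6],[50,0]]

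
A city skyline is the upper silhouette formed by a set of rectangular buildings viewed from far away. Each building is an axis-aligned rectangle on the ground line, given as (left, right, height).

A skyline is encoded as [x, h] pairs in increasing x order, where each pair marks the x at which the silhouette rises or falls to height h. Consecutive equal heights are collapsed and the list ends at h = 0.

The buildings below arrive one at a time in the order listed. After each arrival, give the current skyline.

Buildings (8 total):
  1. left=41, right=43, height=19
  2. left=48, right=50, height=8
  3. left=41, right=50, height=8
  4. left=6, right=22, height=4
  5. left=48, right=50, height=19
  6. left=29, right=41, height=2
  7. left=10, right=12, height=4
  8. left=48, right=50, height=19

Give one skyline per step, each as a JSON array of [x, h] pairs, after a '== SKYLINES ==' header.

== SKYLINES ==
[[41,19],[43,0]]
[[41,19],[43,0],[48,8],[50,0]]
[[41,19],[43,8],[50,0]]
[[6,4],[22,0],[41,19],[43,8],[50,0]]
[[6,4],[22,0],[41,19],[43,8],[48,19],[50,0]]
[[6,4],[22,0],[29,2],[41,19],[43,8],[48,19],[50,0]]
[[6,4],[22,0],[29,2],[41,19],[43,8],[48,19],[50,0]]
[[6,4],[22,0],[29,2],[41,19],[43,8],[48,19],[50,0]]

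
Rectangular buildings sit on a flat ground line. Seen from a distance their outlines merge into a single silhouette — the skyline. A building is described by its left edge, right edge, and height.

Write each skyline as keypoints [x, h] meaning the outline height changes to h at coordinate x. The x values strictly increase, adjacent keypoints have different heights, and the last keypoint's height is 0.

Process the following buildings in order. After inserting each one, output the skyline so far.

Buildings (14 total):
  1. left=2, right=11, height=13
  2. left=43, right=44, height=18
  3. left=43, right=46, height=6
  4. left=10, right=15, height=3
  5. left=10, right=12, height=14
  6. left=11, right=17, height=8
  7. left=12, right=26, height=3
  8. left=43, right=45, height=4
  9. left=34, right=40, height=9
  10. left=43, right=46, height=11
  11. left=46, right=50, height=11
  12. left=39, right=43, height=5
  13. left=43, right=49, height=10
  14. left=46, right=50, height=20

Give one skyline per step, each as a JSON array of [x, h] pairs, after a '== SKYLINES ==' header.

== SKYLINES ==
[[2,13],[11,0]]
[[2,13],[11,0],[43,18],[44,0]]
[[2,13],[11,0],[43,18],[44,6],[46,0]]
[[2,13],[11,3],[15,0],[43,18],[44,6],[46,0]]
[[2,13],[10,14],[12,3],[15,0],[43,18],[44,6],[46,0]]
[[2,13],[10,14],[12,8],[17,0],[43,18],[44,6],[46,0]]
[[2,13],[10,14],[12,8],[17,3],[26,0],[43,18],[44,6],[46,0]]
[[2,13],[10,14],[12,8],[17,3],[26,0],[43,18],[44,6],[46,0]]
[[2,13],[10,14],[12,8],[17,3],[26,0],[34,9],[40,0],[43,18],[44,6],[46,0]]
[[2,13],[10,14],[12,8],[17,3],[26,0],[34,9],[40,0],[43,18],[44,11],[46,0]]
[[2,13],[10,14],[12,8],[17,3],[26,0],[34,9],[40,0],[43,18],[44,11],[50,0]]
[[2,13],[10,14],[12,8],[17,3],[26,0],[34,9],[40,5],[43,18],[44,11],[50,0]]
[[2,13],[10,14],[12,8],[17,3],[26,0],[34,9],[40,5],[43,18],[44,11],[50,0]]
[[2,13],[10,14],[12,8],[17,3],[26,0],[34,9],[40,5],[43,18],[44,11],[46,20],[50,0]]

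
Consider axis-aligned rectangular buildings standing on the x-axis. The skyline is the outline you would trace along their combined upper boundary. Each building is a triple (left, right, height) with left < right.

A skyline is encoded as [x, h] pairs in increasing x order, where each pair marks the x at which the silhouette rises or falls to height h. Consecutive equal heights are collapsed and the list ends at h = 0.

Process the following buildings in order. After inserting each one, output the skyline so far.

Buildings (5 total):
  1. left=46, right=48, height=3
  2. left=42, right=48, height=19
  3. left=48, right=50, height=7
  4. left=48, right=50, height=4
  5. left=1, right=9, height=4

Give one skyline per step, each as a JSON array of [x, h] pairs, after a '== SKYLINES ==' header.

== SKYLINES ==
[[46,3],[48,0]]
[[42,19],[48,0]]
[[42,19],[48,7],[50,0]]
[[42,19],[48,7],[50,0]]
[[1,4],[9,0],[42,19],[48,7],[50,0]]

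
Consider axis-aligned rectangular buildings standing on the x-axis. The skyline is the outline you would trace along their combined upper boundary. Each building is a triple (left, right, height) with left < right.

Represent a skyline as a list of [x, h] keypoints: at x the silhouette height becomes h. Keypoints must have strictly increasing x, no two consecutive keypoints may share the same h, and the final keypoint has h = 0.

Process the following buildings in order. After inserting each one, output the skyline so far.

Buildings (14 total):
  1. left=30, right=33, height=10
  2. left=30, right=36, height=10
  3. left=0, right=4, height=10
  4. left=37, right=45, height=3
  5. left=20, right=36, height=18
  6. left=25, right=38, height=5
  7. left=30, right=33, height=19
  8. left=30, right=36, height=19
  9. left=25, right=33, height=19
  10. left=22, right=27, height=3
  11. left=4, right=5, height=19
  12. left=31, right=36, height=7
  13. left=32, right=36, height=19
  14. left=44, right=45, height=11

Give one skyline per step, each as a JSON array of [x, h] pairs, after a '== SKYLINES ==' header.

== SKYLINES ==
[[30,10],[33,0]]
[[30,10],[36,0]]
[[0,10],[4,0],[30,10],[36,0]]
[[0,10],[4,0],[30,10],[36,0],[37,3],[45,0]]
[[0,10],[4,0],[20,18],[36,0],[37,3],[45,0]]
[[0,10],[4,0],[20,18],[36,5],[38,3],[45,0]]
[[0,10],[4,0],[20,18],[30,19],[33,18],[36,5],[38,3],[45,0]]
[[0,10],[4,0],[20,18],[30,19],[36,5],[38,3],[45,0]]
[[0,10],[4,0],[20,18],[25,19],[36,5],[38,3],[45,0]]
[[0,10],[4,0],[20,18],[25,19],[36,5],[38,3],[45,0]]
[[0,10],[4,19],[5,0],[20,18],[25,19],[36,5],[38,3],[45,0]]
[[0,10],[4,19],[5,0],[20,18],[25,19],[36,5],[38,3],[45,0]]
[[0,10],[4,19],[5,0],[20,18],[25,19],[36,5],[38,3],[45,0]]
[[0,10],[4,19],[5,0],[20,18],[25,19],[36,5],[38,3],[44,11],[45,0]]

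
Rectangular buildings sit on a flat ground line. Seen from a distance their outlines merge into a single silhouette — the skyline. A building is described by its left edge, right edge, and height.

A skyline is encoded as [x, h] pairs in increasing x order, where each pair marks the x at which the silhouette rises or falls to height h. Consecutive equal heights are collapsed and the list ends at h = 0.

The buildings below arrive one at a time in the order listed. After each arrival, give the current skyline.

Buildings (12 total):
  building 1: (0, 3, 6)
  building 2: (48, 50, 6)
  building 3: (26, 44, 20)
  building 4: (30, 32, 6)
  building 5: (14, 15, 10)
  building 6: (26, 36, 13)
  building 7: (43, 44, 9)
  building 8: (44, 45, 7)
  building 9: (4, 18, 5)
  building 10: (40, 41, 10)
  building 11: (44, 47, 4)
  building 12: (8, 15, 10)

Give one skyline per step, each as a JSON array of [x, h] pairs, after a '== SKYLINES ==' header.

== SKYLINES ==
[[0,6],[3,0]]
[[0,6],[3,0],[48,6],[50,0]]
[[0,6],[3,0],[26,20],[44,0],[48,6],[50,0]]
[[0,6],[3,0],[26,20],[44,0],[48,6],[50,0]]
[[0,6],[3,0],[14,10],[15,0],[26,20],[44,0],[48,6],[50,0]]
[[0,6],[3,0],[14,10],[15,0],[26,20],[44,0],[48,6],[50,0]]
[[0,6],[3,0],[14,10],[15,0],[26,20],[44,0],[48,6],[50,0]]
[[0,6],[3,0],[14,10],[15,0],[26,20],[44,7],[45,0],[48,6],[50,0]]
[[0,6],[3,0],[4,5],[14,10],[15,5],[18,0],[26,20],[44,7],[45,0],[48,6],[50,0]]
[[0,6],[3,0],[4,5],[14,10],[15,5],[18,0],[26,20],[44,7],[45,0],[48,6],[50,0]]
[[0,6],[3,0],[4,5],[14,10],[15,5],[18,0],[26,20],[44,7],[45,4],[47,0],[48,6],[50,0]]
[[0,6],[3,0],[4,5],[8,10],[15,5],[18,0],[26,20],[44,7],[45,4],[47,0],[48,6],[50,0]]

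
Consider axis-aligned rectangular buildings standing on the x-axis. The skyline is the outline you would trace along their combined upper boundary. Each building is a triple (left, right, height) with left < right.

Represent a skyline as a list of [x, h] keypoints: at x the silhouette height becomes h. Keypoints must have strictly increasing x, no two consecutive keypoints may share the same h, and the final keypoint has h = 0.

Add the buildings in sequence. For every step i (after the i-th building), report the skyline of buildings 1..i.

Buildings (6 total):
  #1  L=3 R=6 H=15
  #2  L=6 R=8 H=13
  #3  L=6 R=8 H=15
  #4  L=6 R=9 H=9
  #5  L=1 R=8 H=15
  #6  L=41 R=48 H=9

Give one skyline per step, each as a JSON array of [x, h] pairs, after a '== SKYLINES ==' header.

== SKYLINES ==
[[3,15],[6,0]]
[[3,15],[6,13],[8,0]]
[[3,15],[8,0]]
[[3,15],[8,9],[9,0]]
[[1,15],[8,9],[9,0]]
[[1,15],[8,9],[9,0],[41,9],[48,0]]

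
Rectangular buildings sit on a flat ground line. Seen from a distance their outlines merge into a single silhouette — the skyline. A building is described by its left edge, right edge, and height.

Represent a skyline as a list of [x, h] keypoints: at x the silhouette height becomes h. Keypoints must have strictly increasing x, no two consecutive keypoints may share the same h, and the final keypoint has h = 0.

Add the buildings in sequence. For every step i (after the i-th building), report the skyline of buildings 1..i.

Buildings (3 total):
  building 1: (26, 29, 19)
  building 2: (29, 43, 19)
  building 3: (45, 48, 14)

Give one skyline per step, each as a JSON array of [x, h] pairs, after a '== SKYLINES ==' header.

== SKYLINES ==
[[26,19],[29,0]]
[[26,19],[43,0]]
[[26,19],[43,0],[45,14],[48,0]]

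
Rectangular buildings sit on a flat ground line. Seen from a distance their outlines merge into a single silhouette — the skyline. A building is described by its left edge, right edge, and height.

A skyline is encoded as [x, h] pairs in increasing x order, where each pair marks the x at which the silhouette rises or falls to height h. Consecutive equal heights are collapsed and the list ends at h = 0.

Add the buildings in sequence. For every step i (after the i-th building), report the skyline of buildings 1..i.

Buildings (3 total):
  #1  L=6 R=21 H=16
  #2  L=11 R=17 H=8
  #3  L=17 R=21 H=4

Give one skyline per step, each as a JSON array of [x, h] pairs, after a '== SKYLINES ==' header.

== SKYLINES ==
[[6,16],[21,0]]
[[6,16],[21,0]]
[[6,16],[21,0]]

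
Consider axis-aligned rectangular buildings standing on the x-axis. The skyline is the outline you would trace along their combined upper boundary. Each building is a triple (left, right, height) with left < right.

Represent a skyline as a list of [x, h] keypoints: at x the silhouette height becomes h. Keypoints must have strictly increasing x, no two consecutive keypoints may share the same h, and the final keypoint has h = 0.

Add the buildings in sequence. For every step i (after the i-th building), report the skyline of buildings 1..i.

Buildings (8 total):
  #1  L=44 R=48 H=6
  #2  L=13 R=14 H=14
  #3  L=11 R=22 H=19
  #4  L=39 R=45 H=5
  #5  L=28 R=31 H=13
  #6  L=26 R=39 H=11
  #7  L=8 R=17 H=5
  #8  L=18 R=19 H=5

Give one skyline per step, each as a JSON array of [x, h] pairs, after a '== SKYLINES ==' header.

== SKYLINES ==
[[44,6],[48,0]]
[[13,14],[14,0],[44,6],[48,0]]
[[11,19],[22,0],[44,6],[48,0]]
[[11,19],[22,0],[39,5],[44,6],[48,0]]
[[11,19],[22,0],[28,13],[31,0],[39,5],[44,6],[48,0]]
[[11,19],[22,0],[26,11],[28,13],[31,11],[39,5],[44,6],[48,0]]
[[8,5],[11,19],[22,0],[26,11],[28,13],[31,11],[39,5],[44,6],[48,0]]
[[8,5],[11,19],[22,0],[26,11],[28,13],[31,11],[39,5],[44,6],[48,0]]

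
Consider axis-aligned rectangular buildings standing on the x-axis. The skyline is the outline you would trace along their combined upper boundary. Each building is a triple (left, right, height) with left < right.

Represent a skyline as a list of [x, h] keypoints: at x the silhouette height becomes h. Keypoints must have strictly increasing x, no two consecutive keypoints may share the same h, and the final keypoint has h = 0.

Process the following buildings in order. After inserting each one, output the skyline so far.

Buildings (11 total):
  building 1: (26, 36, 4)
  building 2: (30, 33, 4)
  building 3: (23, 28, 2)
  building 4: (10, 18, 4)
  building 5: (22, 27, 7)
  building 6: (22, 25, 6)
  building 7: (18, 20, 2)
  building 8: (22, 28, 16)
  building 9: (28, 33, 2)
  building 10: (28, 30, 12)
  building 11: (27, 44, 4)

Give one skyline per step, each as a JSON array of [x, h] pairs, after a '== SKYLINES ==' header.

== SKYLINES ==
[[26,4],[36,0]]
[[26,4],[36,0]]
[[23,2],[26,4],[36,0]]
[[10,4],[18,0],[23,2],[26,4],[36,0]]
[[10,4],[18,0],[22,7],[27,4],[36,0]]
[[10,4],[18,0],[22,7],[27,4],[36,0]]
[[10,4],[18,2],[20,0],[22,7],[27,4],[36,0]]
[[10,4],[18,2],[20,0],[22,16],[28,4],[36,0]]
[[10,4],[18,2],[20,0],[22,16],[28,4],[36,0]]
[[10,4],[18,2],[20,0],[22,16],[28,12],[30,4],[36,0]]
[[10,4],[18,2],[20,0],[22,16],[28,12],[30,4],[44,0]]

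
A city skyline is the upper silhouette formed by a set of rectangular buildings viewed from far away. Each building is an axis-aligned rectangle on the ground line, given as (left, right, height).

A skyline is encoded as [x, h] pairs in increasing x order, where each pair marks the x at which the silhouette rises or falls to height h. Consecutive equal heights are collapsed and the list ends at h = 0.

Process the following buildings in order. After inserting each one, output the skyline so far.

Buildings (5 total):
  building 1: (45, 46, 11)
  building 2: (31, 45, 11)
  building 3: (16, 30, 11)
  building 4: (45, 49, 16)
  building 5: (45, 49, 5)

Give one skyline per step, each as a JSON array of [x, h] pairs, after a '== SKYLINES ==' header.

== SKYLINES ==
[[45,11],[46,0]]
[[31,11],[46,0]]
[[16,11],[30,0],[31,11],[46,0]]
[[16,11],[30,0],[31,11],[45,16],[49,0]]
[[16,11],[30,0],[31,11],[45,16],[49,0]]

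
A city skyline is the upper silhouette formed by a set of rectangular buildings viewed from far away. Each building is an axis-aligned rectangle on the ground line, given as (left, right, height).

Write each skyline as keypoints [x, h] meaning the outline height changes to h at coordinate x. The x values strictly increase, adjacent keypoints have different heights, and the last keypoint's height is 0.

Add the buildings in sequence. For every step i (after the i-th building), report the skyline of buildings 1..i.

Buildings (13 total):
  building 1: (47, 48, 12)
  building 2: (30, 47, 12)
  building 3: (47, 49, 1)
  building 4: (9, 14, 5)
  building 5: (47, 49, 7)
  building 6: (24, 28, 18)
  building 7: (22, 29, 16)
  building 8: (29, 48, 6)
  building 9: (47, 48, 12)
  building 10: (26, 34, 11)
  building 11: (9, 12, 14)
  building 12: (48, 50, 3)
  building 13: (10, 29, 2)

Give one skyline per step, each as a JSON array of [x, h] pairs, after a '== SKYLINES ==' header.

== SKYLINES ==
[[47,12],[48,0]]
[[30,12],[48,0]]
[[30,12],[48,1],[49,0]]
[[9,5],[14,0],[30,12],[48,1],[49,0]]
[[9,5],[14,0],[30,12],[48,7],[49,0]]
[[9,5],[14,0],[24,18],[28,0],[30,12],[48,7],[49,0]]
[[9,5],[14,0],[22,16],[24,18],[28,16],[29,0],[30,12],[48,7],[49,0]]
[[9,5],[14,0],[22,16],[24,18],[28,16],[29,6],[30,12],[48,7],[49,0]]
[[9,5],[14,0],[22,16],[24,18],[28,16],[29,6],[30,12],[48,7],[49,0]]
[[9,5],[14,0],[22,16],[24,18],[28,16],[29,11],[30,12],[48,7],[49,0]]
[[9,14],[12,5],[14,0],[22,16],[24,18],[28,16],[29,11],[30,12],[48,7],[49,0]]
[[9,14],[12,5],[14,0],[22,16],[24,18],[28,16],[29,11],[30,12],[48,7],[49,3],[50,0]]
[[9,14],[12,5],[14,2],[22,16],[24,18],[28,16],[29,11],[30,12],[48,7],[49,3],[50,0]]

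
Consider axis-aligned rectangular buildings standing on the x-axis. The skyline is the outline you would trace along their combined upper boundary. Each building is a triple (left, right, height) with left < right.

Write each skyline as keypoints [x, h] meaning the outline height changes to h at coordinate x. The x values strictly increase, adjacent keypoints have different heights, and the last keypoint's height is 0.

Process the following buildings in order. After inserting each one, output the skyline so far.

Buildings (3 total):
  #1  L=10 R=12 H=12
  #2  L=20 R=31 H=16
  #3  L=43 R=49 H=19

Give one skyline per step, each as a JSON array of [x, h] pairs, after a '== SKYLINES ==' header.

== SKYLINES ==
[[10,12],[12,0]]
[[10,12],[12,0],[20,16],[31,0]]
[[10,12],[12,0],[20,16],[31,0],[43,19],[49,0]]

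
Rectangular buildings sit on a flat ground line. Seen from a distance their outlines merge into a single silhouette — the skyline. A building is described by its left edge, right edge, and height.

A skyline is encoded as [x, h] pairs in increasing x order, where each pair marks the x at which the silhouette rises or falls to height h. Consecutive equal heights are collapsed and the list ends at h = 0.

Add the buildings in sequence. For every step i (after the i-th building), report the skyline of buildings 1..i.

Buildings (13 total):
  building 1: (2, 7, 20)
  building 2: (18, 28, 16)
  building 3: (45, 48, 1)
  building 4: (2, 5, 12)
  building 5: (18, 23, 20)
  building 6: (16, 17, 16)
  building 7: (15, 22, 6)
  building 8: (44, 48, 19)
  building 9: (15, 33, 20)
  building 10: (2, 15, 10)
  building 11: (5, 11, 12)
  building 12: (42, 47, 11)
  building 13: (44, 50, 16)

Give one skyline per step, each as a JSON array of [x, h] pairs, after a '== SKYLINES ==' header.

== SKYLINES ==
[[2,20],[7,0]]
[[2,20],[7,0],[18,16],[28,0]]
[[2,20],[7,0],[18,16],[28,0],[45,1],[48,0]]
[[2,20],[7,0],[18,16],[28,0],[45,1],[48,0]]
[[2,20],[7,0],[18,20],[23,16],[28,0],[45,1],[48,0]]
[[2,20],[7,0],[16,16],[17,0],[18,20],[23,16],[28,0],[45,1],[48,0]]
[[2,20],[7,0],[15,6],[16,16],[17,6],[18,20],[23,16],[28,0],[45,1],[48,0]]
[[2,20],[7,0],[15,6],[16,16],[17,6],[18,20],[23,16],[28,0],[44,19],[48,0]]
[[2,20],[7,0],[15,20],[33,0],[44,19],[48,0]]
[[2,20],[7,10],[15,20],[33,0],[44,19],[48,0]]
[[2,20],[7,12],[11,10],[15,20],[33,0],[44,19],[48,0]]
[[2,20],[7,12],[11,10],[15,20],[33,0],[42,11],[44,19],[48,0]]
[[2,20],[7,12],[11,10],[15,20],[33,0],[42,11],[44,19],[48,16],[50,0]]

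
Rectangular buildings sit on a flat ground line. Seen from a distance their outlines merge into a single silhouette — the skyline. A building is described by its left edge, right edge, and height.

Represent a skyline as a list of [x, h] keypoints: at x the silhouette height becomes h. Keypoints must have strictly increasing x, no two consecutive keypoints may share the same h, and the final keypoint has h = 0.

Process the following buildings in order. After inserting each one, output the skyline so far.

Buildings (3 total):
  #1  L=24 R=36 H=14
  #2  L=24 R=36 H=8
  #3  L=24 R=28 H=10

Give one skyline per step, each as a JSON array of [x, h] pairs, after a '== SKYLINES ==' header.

== SKYLINES ==
[[24,14],[36,0]]
[[24,14],[36,0]]
[[24,14],[36,0]]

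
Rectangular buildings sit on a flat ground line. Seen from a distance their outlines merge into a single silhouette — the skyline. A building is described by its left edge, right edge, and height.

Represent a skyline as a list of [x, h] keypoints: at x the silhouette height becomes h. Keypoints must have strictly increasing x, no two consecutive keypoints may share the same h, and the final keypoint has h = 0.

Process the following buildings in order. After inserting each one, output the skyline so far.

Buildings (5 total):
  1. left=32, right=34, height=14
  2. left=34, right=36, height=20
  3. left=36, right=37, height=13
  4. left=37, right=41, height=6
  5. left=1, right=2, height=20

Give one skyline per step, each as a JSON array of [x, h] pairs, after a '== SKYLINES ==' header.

== SKYLINES ==
[[32,14],[34,0]]
[[32,14],[34,20],[36,0]]
[[32,14],[34,20],[36,13],[37,0]]
[[32,14],[34,20],[36,13],[37,6],[41,0]]
[[1,20],[2,0],[32,14],[34,20],[36,13],[37,6],[41,0]]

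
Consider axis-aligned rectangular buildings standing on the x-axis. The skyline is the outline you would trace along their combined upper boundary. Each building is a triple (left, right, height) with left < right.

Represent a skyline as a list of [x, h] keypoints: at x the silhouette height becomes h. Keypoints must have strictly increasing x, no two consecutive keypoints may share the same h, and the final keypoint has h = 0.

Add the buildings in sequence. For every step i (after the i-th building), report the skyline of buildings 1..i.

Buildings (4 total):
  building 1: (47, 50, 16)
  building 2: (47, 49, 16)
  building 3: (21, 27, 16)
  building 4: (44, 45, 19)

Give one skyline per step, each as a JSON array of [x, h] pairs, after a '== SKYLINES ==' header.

== SKYLINES ==
[[47,16],[50,0]]
[[47,16],[50,0]]
[[21,16],[27,0],[47,16],[50,0]]
[[21,16],[27,0],[44,19],[45,0],[47,16],[50,0]]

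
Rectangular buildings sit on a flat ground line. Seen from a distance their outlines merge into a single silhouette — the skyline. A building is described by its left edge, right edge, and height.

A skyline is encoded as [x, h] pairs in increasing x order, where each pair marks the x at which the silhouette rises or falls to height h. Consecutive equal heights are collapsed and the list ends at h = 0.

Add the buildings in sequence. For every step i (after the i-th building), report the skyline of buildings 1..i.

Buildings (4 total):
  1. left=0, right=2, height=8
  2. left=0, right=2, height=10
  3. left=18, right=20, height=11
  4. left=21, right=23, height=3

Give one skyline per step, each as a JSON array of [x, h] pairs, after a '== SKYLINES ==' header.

== SKYLINES ==
[[0,8],[2,0]]
[[0,10],[2,0]]
[[0,10],[2,0],[18,11],[20,0]]
[[0,10],[2,0],[18,11],[20,0],[21,3],[23,0]]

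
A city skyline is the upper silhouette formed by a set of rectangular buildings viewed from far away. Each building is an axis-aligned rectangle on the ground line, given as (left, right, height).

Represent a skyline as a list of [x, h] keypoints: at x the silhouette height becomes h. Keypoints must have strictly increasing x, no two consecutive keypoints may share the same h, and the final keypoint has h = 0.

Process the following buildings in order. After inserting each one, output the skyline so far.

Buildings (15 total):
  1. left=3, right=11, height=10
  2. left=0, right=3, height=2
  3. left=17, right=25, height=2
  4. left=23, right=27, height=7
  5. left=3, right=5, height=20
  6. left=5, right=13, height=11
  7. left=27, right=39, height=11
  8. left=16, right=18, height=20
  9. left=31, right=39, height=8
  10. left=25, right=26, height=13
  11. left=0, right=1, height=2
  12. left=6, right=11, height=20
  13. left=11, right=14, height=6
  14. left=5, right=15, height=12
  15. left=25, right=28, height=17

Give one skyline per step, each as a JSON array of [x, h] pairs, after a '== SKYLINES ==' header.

== SKYLINES ==
[[3,10],[11,0]]
[[0,2],[3,10],[11,0]]
[[0,2],[3,10],[11,0],[17,2],[25,0]]
[[0,2],[3,10],[11,0],[17,2],[23,7],[27,0]]
[[0,2],[3,20],[5,10],[11,0],[17,2],[23,7],[27,0]]
[[0,2],[3,20],[5,11],[13,0],[17,2],[23,7],[27,0]]
[[0,2],[3,20],[5,11],[13,0],[17,2],[23,7],[27,11],[39,0]]
[[0,2],[3,20],[5,11],[13,0],[16,20],[18,2],[23,7],[27,11],[39,0]]
[[0,2],[3,20],[5,11],[13,0],[16,20],[18,2],[23,7],[27,11],[39,0]]
[[0,2],[3,20],[5,11],[13,0],[16,20],[18,2],[23,7],[25,13],[26,7],[27,11],[39,0]]
[[0,2],[3,20],[5,11],[13,0],[16,20],[18,2],[23,7],[25,13],[26,7],[27,11],[39,0]]
[[0,2],[3,20],[5,11],[6,20],[11,11],[13,0],[16,20],[18,2],[23,7],[25,13],[26,7],[27,11],[39,0]]
[[0,2],[3,20],[5,11],[6,20],[11,11],[13,6],[14,0],[16,20],[18,2],[23,7],[25,13],[26,7],[27,11],[39,0]]
[[0,2],[3,20],[5,12],[6,20],[11,12],[15,0],[16,20],[18,2],[23,7],[25,13],[26,7],[27,11],[39,0]]
[[0,2],[3,20],[5,12],[6,20],[11,12],[15,0],[16,20],[18,2],[23,7],[25,17],[28,11],[39,0]]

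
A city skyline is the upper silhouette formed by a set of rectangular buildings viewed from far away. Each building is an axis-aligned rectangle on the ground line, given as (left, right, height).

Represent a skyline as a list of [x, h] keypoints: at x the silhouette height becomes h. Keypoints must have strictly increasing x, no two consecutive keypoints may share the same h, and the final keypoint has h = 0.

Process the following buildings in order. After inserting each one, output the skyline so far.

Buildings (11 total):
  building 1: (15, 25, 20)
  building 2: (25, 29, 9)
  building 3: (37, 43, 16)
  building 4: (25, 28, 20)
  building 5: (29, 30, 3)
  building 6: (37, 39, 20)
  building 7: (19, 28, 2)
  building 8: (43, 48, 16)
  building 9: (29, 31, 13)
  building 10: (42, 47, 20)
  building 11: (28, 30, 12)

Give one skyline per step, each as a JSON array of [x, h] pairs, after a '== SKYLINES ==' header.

== SKYLINES ==
[[15,20],[25,0]]
[[15,20],[25,9],[29,0]]
[[15,20],[25,9],[29,0],[37,16],[43,0]]
[[15,20],[28,9],[29,0],[37,16],[43,0]]
[[15,20],[28,9],[29,3],[30,0],[37,16],[43,0]]
[[15,20],[28,9],[29,3],[30,0],[37,20],[39,16],[43,0]]
[[15,20],[28,9],[29,3],[30,0],[37,20],[39,16],[43,0]]
[[15,20],[28,9],[29,3],[30,0],[37,20],[39,16],[48,0]]
[[15,20],[28,9],[29,13],[31,0],[37,20],[39,16],[48,0]]
[[15,20],[28,9],[29,13],[31,0],[37,20],[39,16],[42,20],[47,16],[48,0]]
[[15,20],[28,12],[29,13],[31,0],[37,20],[39,16],[42,20],[47,16],[48,0]]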